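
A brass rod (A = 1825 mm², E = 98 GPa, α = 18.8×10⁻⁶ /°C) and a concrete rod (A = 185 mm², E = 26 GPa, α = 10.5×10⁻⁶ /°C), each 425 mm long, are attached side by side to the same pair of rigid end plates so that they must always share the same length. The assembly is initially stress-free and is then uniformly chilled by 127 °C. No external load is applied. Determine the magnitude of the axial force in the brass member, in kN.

The brass has the larger α, so on cooling it would change length more than the concrete if both were free. The rigid plates force a common final length, so the brass is put into tension and the concrete into compression, with equal and opposite forces P (no external load).
Equating the net (thermal + elastic) strains gives |α₁ − α₂|·ΔT = P·[1/(A₁E₁) + 1/(A₂E₂)].
|α₁ − α₂|·ΔT = 8.3×10⁻⁶ × 127 = 0.001054.
1/(A₁E₁) + 1/(A₂E₂) = 1/(1825×98×10³) + 1/(185×26×10³) = 2.135×10⁻⁷ N⁻¹.
P = 0.001054 / 2.135×10⁻⁷ = 4937 N = 4.937 kN.

P ≈ 4.94 kN (tensile in the brass)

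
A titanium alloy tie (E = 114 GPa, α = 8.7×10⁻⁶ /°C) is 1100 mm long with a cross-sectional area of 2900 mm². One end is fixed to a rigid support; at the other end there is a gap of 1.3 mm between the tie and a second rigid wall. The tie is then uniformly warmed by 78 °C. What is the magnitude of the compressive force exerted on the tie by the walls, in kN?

Unrestrained expansion: δ_free = αΔT L = 8.7×10⁻⁶ × 78 × 1100 = 0.7465 mm.
This is smaller than the 1.3 mm clearance, so the tie expands freely without reaching the stop — the stress is zero.

P ≈ 0 kN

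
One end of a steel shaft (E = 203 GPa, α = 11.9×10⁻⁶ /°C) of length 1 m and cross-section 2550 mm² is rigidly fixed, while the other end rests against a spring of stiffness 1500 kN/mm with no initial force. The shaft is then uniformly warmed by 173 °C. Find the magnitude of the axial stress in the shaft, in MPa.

σ ≈ 311 MPa (compressive)

The unrestrained thermal change is αΔT L = 11.9×10⁻⁶ × 173 × 1000 = 2.059 mm.
Let P be the compressive force at the spring. The shaft shortens elastically by PL/(AE) and the spring compresses by P/k; together these equal δ_free.
P [ L/(AE) + 1/k ] = δ_free → P [ 1000/(2550×203×10³) + 1/(1500×10³) ] = 2.059.
P = 2.059 / 2.598×10⁻⁶ = 792300 N.
σ = P/A = 792300/2550 = 310.7 MPa.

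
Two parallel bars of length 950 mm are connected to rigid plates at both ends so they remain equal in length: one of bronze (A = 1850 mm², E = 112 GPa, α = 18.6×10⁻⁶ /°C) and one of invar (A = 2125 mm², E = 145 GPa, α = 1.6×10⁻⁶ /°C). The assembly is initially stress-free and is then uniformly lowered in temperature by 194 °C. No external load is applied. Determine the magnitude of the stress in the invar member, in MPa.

σ ≈ 192 MPa (compressive)

Both members must finish at the same length. With the larger α, the bronze tends to over-contract; the plates restrain it, putting the bronze in tension and the invar in compression. With no external load the two internal forces are equal and opposite, magnitude P.
Equating the net (thermal + elastic) strains gives |α₁ − α₂|·ΔT = P·[1/(A₁E₁) + 1/(A₂E₂)].
|α₁ − α₂|·ΔT = 17×10⁻⁶ × 194 = 0.003298.
1/(A₁E₁) + 1/(A₂E₂) = 1/(1850×112×10³) + 1/(2125×145×10³) = 8.072×10⁻⁹ N⁻¹.
P = 0.003298 / 8.072×10⁻⁹ = 408600 N = 408.6 kN.
σ_{invar} = P/A₂ = 408600/2125 = 192.3 MPa, compressive.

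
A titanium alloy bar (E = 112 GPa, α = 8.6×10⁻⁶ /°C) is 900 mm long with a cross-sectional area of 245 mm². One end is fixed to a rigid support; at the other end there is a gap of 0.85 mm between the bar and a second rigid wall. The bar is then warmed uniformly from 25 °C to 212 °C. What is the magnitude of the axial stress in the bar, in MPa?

Free thermal elongation = αΔT L = 8.6×10⁻⁶ × 187 × 900 = 1.447 mm.
This exceeds the 0.85 mm gap, so the wall pushes back. The portion of expansion that must be recovered elastically is δ_free − gap = 1.447 − 0.85 = 0.5974 mm.
Compatibility: PL/(AE) = 0.5974 mm, so σ = P/A = E × (0.5974/900) = 74.34 MPa.

σ ≈ 74.3 MPa (compressive)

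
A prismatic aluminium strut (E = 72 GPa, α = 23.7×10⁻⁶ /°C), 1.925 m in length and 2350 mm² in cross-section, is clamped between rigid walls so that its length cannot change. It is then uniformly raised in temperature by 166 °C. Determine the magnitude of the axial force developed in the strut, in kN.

P ≈ 666 kN (compressive)

The ends cannot move, so σ = EαΔT = 72×10³ × 23.7×10⁻⁶ × 166 = 283.3 MPa.
Then P = σA = 283.3 × 2350 mm² = 665.7 kN, compressive.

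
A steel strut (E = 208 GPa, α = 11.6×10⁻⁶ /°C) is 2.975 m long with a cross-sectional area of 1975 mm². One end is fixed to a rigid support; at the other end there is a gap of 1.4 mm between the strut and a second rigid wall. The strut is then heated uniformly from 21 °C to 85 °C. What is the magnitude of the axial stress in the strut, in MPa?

σ ≈ 56.5 MPa (compressive)

If the wall were absent the strut would grow by αΔT L = 11.6×10⁻⁶ × 64 × 2975 = 2.209 mm.
After closing the 1.4 mm clearance, 2.209 − 1.4 = 0.8086 mm of expansion remains to be suppressed by the wall.
That suppressed elongation corresponds to σ = E·Δ/L = 208×10³ × 0.8086/2975 = 56.54 MPa.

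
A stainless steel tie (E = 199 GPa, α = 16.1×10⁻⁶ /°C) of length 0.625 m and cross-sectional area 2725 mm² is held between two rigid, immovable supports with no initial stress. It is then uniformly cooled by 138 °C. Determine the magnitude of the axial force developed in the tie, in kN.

P ≈ 1200 kN (tensile)

The ends cannot move, so σ = EαΔT = 199×10³ × 16.1×10⁻⁶ × 138 = 442.1 MPa.
Then P = σA = 442.1 × 2725 mm² = 1205 kN, tensile.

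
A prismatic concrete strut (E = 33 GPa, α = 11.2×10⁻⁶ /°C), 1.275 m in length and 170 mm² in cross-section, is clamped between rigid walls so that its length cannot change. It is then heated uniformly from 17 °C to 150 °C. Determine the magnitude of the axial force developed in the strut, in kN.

P ≈ 8.36 kN (compressive)

The ends cannot move, so σ = EαΔT = 33×10³ × 11.2×10⁻⁶ × 133 = 49.16 MPa.
Axial force P = σA = 49.16 × 170 = 8357 N = 8.357 kN, compressive.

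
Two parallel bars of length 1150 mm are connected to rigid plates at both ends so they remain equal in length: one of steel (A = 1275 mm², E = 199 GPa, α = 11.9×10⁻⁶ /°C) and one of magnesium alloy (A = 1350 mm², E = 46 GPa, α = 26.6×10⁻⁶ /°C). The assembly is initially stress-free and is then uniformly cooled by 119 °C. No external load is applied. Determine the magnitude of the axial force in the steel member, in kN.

P ≈ 87.3 kN (compressive in the steel)

Both members must finish at the same length. With the larger α, the magnesium alloy tends to over-contract; the plates restrain it, putting the magnesium alloy in tension and the steel in compression. With no external load the two internal forces are equal and opposite, magnitude P.
Compatibility of the two members (thermal + elastic change equal): (α₁ − α₂)ΔT = P·[1/(A₁E₁) + 1/(A₂E₂)].
|α₁ − α₂|·ΔT = 14.7×10⁻⁶ × 119 = 0.001749.
1/(A₁E₁) + 1/(A₂E₂) = 1/(1275×199×10³) + 1/(1350×46×10³) = 2.004×10⁻⁸ N⁻¹.
P = 0.001749 / 2.004×10⁻⁸ = 87270 N = 87.27 kN.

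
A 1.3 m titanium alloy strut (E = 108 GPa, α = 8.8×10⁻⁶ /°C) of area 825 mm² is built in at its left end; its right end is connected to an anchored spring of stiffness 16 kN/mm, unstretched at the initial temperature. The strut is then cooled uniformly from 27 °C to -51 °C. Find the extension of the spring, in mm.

δ ≈ 0.723 mm

If the spring were absent the strut would shorten by αΔT L = 8.8×10⁻⁶ × 78 × 1300 = 0.8923 mm.
With a force P in the spring, the elastic change of the strut is PL/(AE) and that of the spring is P/k; compatibility requires their sum to equal δ_free.
So P = δ_free / [L/(AE) + 1/k] = 0.8923 / [ 1300/(825×108×10³) + 1/(16×10³) ].
P = 0.8923 / 7.709×10⁻⁵ = 11570 N.
Spring extension = P/k = 11570/(16×10³) = 0.7234 mm.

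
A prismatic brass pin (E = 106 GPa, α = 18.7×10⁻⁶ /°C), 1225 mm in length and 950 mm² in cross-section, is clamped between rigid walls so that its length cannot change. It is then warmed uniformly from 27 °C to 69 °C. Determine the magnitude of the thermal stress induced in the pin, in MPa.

σ ≈ 83.3 MPa (compressive)

Because both ends are immovable the net strain is zero, and the suppressed thermal strain is αΔT = 18.7×10⁻⁶ × 42 = 785.4×10⁻⁶.
σ = EαΔT = 106×10³ × 18.7×10⁻⁶ × 42 = 83.25 MPa (compressive; the pin is trying to expand).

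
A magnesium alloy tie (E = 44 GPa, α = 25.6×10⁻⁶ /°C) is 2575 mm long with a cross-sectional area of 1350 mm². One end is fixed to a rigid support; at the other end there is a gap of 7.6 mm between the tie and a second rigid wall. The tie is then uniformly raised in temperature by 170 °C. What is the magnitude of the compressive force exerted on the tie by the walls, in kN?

Free thermal elongation = αΔT L = 25.6×10⁻⁶ × 170 × 2575 = 11.21 mm.
The gap closes (δ_free > 7.6 mm) and the wall then resists a further 11.21 − 7.6 = 3.606 mm of expansion.
So σ = E(δ_free − g)/L = 44×10³ × 3.606/2575 = 61.62 MPa.
Force on the wall = σA = 61.62 × 1350 mm² = 83.19 kN.

P ≈ 83.2 kN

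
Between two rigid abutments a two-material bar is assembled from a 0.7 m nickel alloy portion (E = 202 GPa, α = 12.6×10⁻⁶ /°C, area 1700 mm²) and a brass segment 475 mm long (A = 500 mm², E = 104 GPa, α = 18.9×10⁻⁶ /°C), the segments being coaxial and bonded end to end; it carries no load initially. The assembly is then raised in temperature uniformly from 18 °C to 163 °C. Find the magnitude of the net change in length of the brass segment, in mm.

If the supports were absent, the total length change would be Σ αᵢΔT Lᵢ = 12.6×10⁻⁶×145×700 + 18.9×10⁻⁶×145×475 = 2.581 mm.
Since the ends are fixed, an axial force P builds up, equal in every segment, with P · Σ Lᵢ/(AᵢEᵢ) = δ_free.
Σ Lᵢ/(AᵢEᵢ) = 700/(1700×202×10³) + 475/(500×104×10³) = 1.117×10⁻⁵ mm/N.
P = 2.581 / 1.117×10⁻⁵ = 231000 N = 231 kN, compressive.
For the brass segment, free thermal change = 18.9×10⁻⁶×145×475 = 1.302 mm and elastic change from P = 231000×475/(500×104×10³) = 2.11 mm; these oppose, so the net change is 0.808 mm (segment shortens).

|ΔL| ≈ 0.808 mm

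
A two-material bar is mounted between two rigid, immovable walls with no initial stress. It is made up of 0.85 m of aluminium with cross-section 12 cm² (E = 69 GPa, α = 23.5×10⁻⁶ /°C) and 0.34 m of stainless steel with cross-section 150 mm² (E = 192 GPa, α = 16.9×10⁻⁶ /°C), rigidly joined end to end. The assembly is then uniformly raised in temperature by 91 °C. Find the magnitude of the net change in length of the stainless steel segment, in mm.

If the supports were absent, the total length change would be Σ αᵢΔT Lᵢ = 23.5×10⁻⁶×91×850 + 16.9×10⁻⁶×91×340 = 2.341 mm.
The walls prevent any net length change, so an axial force P (same in every segment) develops. Compatibility: P · Σ Lᵢ/(AᵢEᵢ) = δ_free.
Σ Lᵢ/(AᵢEᵢ) = 850/(1200×69×10³) + 340/(150×192×10³) = 2.207×10⁻⁵ mm/N.
Hence P = δ_free / Σ(L/AE) = 2.341/2.207×10⁻⁵ = 106 kN (compressive).
For the stainless steel segment, free thermal change = 16.9×10⁻⁶×91×340 = 0.5229 mm and elastic change from P = 106000×340/(150×192×10³) = 1.252 mm; these oppose, so the net change is 0.729 mm (segment shortens).

|ΔL| ≈ 0.729 mm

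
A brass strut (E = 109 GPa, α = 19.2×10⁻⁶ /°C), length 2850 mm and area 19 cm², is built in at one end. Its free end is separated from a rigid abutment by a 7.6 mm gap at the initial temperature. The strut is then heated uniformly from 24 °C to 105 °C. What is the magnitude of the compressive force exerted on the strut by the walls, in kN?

P ≈ 0 kN

If the wall were absent the strut would grow by αΔT L = 19.2×10⁻⁶ × 81 × 2850 = 4.432 mm.
This is smaller than the 7.6 mm clearance, so the strut expands freely without reaching the stop — the stress is zero.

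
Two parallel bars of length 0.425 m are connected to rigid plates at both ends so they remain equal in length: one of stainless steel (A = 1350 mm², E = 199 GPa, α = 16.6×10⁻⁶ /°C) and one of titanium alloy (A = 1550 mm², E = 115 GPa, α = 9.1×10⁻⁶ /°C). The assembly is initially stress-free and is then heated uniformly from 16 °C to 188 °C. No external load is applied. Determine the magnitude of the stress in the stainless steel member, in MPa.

The stainless steel has the larger α, so on heating it would change length more than the titanium alloy if both were free. The rigid plates force a common final length, so the stainless steel is put into compression and the titanium alloy into tension, with equal and opposite forces P (no external load).
Compatibility of the two members (thermal + elastic change equal): (α₁ − α₂)ΔT = P·[1/(A₁E₁) + 1/(A₂E₂)].
|α₁ − α₂|·ΔT = 7.5×10⁻⁶ × 172 = 0.00129.
1/(A₁E₁) + 1/(A₂E₂) = 1/(1350×199×10³) + 1/(1550×115×10³) = 9.332×10⁻⁹ N⁻¹.
So P = 0.00129 / 9.332×10⁻⁹ = 138.2 kN.
σ_{stainless steel} = P/A₁ = 138200/1350 = 102.4 MPa, compressive.

σ ≈ 102 MPa (compressive)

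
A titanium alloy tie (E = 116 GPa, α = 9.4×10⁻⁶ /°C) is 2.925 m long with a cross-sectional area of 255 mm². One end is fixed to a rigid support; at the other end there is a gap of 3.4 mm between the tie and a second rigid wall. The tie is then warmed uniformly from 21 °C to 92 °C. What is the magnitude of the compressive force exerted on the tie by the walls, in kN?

Free thermal elongation = αΔT L = 9.4×10⁻⁶ × 71 × 2925 = 1.952 mm.
This is smaller than the 3.4 mm clearance, so the tie expands freely without reaching the stop — the stress is zero.

P ≈ 0 kN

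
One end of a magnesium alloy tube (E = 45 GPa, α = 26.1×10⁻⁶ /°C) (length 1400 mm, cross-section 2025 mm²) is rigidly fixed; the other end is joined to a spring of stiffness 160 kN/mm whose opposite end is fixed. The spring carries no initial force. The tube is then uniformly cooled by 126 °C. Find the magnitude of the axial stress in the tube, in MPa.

If the spring were absent the tube would shorten by αΔT L = 26.1×10⁻⁶ × 126 × 1400 = 4.604 mm.
Let P be the tensile force in the spring. The tube extends elastically by PL/(AE) and the spring stretches by P/k; together these equal δ_free.
So P = δ_free / [L/(AE) + 1/k] = 4.604 / [ 1400/(2025×45×10³) + 1/(160×10³) ].
P = 4.604 / 2.161×10⁻⁵ = 213000 N.
σ = P/A = 213000/2025 = 105.2 MPa.

σ ≈ 105 MPa (tensile)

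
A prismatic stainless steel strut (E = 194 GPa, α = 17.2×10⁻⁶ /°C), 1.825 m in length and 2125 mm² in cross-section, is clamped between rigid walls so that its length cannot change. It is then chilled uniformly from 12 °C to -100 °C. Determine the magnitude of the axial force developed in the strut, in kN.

P ≈ 794 kN (tensile)

With zero net strain, σ = E·αΔT = 194 GPa × 17.2×10⁻⁶ × 112 = 373.7 MPa.
Then P = σA = 373.7 × 2125 mm² = 794.2 kN, tensile.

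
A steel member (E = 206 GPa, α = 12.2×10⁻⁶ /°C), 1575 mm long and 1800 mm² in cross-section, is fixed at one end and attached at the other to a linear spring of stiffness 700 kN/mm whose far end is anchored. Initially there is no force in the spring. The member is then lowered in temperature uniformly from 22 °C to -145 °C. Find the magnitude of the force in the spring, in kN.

P ≈ 565 kN

If the spring were absent the member would shorten by αΔT L = 12.2×10⁻⁶ × 167 × 1575 = 3.209 mm.
With a force P in the spring, the elastic change of the member is PL/(AE) and that of the spring is P/k; compatibility requires their sum to equal δ_free.
So P = δ_free / [L/(AE) + 1/k] = 3.209 / [ 1575/(1800×206×10³) + 1/(700×10³) ].
P = 3.209 / 5.676×10⁻⁶ = 565300 N.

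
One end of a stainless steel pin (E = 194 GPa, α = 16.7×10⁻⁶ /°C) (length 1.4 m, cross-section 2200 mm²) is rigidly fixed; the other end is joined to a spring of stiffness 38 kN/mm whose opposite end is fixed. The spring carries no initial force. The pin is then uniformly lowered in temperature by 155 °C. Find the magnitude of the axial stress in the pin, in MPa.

σ ≈ 55.7 MPa (tensile)

The unrestrained thermal change is αΔT L = 16.7×10⁻⁶ × 155 × 1400 = 3.624 mm.
Let P be the tensile force in the spring. The pin extends elastically by PL/(AE) and the spring stretches by P/k; together these equal δ_free.
P [ L/(AE) + 1/k ] = δ_free → P [ 1400/(2200×194×10³) + 1/(38×10³) ] = 3.624.
P = 3.624 / 2.96×10⁻⁵ = 122400 N.
σ = P/A = 122400/2200 = 55.66 MPa.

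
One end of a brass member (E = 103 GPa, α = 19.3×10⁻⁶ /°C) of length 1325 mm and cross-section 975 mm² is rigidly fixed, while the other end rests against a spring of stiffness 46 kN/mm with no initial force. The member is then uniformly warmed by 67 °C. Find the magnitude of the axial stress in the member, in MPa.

σ ≈ 50.3 MPa (compressive)

If the spring were absent the member would lengthen by αΔT L = 19.3×10⁻⁶ × 67 × 1325 = 1.713 mm.
Let P be the compressive force at the spring. The member shortens elastically by PL/(AE) and the spring compresses by P/k; together these equal δ_free.
So P = δ_free / [L/(AE) + 1/k] = 1.713 / [ 1325/(975×103×10³) + 1/(46×10³) ].
P = 1.713 / 3.493×10⁻⁵ = 49050 N.
σ = P/A = 49050/975 = 50.3 MPa.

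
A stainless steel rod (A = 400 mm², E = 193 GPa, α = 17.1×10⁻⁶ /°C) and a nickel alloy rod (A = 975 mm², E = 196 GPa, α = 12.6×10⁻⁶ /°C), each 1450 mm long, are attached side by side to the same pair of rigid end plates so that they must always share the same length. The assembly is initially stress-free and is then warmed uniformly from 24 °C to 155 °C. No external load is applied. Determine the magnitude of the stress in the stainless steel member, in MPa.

σ ≈ 81 MPa (compressive)

Equilibrium of a rigid end plate with no external load gives equal and opposite internal forces ±P in the two members. Since α_{stainless steel} > α_{nickel alloy}, heating drives the stainless steel into compression and the nickel alloy into tension.
Equating the net (thermal + elastic) strains gives |α₁ − α₂|·ΔT = P·[1/(A₁E₁) + 1/(A₂E₂)].
|α₁ − α₂|·ΔT = 4.5×10⁻⁶ × 131 = 0.0005895.
1/(A₁E₁) + 1/(A₂E₂) = 1/(400×193×10³) + 1/(975×196×10³) = 1.819×10⁻⁸ N⁻¹.
P = 0.0005895 / 1.819×10⁻⁸ = 32410 N = 32.41 kN.
σ_{stainless steel} = P/A₁ = 32410/400 = 81.04 MPa, compressive.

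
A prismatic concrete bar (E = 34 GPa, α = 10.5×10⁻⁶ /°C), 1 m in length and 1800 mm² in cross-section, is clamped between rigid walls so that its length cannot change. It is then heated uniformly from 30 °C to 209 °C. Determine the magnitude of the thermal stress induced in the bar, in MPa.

σ ≈ 63.9 MPa (compressive)

The supports are rigid, so the total axial strain is zero. The restrained thermal strain is ε = αΔT = 10.5×10⁻⁶ × 179 = 1879.5×10⁻⁶.
The stress required to suppress this strain is σ = Eε = 34×10³ × 1879.5×10⁻⁶ = 63.9 MPa, compressive since the bar is trying to expand.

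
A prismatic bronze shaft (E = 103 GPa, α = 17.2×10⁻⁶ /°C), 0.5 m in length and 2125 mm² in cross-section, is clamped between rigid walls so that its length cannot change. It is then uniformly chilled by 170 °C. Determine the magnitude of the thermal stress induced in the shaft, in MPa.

Because both ends are immovable the net strain is zero, and the suppressed thermal strain is αΔT = 17.2×10⁻⁶ × 170 = 2924×10⁻⁶.
The stress required to suppress this strain is σ = Eε = 103×10³ × 2924×10⁻⁶ = 301.2 MPa, tensile since the shaft is trying to contract.

σ ≈ 301 MPa (tensile)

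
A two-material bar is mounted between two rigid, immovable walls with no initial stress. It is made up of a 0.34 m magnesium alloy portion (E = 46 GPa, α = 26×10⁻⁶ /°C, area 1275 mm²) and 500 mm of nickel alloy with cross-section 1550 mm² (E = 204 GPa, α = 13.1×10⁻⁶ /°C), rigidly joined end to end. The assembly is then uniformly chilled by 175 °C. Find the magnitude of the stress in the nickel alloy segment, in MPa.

If the supports were absent, the total length change would be Σ αᵢΔT Lᵢ = 26×10⁻⁶×175×340 + 13.1×10⁻⁶×175×500 = 2.693 mm.
The walls prevent any net length change, so an axial force P (same in every segment) develops. Compatibility: P · Σ Lᵢ/(AᵢEᵢ) = δ_free.
Σ Lᵢ/(AᵢEᵢ) = 340/(1275×46×10³) + 500/(1550×204×10³) = 7.378×10⁻⁶ mm/N.
P = 2.693 / 7.378×10⁻⁶ = 365000 N = 365 kN, tensile.
σ_{nickel alloy} = P / A = 365000 / 1550 = 235.5 MPa.

σ ≈ 235 MPa (tensile)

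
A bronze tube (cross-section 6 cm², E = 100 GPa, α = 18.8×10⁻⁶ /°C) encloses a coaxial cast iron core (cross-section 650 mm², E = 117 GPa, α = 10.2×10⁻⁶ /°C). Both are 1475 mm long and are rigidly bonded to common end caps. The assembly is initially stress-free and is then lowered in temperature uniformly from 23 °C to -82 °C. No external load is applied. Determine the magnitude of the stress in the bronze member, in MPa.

σ ≈ 50.5 MPa (tensile)

The bronze has the larger α, so on cooling it would change length more than the cast iron if both were free. The rigid plates force a common final length, so the bronze is put into tension and the cast iron into compression, with equal and opposite forces P (no external load).
Compatibility of the two members (thermal + elastic change equal): (α₁ − α₂)ΔT = P·[1/(A₁E₁) + 1/(A₂E₂)].
|α₁ − α₂|·ΔT = 8.6×10⁻⁶ × 105 = 0.000903.
1/(A₁E₁) + 1/(A₂E₂) = 1/(600×100×10³) + 1/(650×117×10³) = 2.982×10⁻⁸ N⁻¹.
So P = 0.000903 / 2.982×10⁻⁸ = 30.29 kN.
σ_{bronze} = P/A₁ = 30290/600 = 50.48 MPa, tensile.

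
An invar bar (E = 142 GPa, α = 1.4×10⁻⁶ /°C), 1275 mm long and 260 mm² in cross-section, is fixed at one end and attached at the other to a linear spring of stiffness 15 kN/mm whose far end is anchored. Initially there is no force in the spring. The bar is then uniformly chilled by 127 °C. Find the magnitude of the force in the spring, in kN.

The unrestrained thermal change is αΔT L = 1.4×10⁻⁶ × 127 × 1275 = 0.2267 mm.
Let P be the tensile force in the spring. The bar extends elastically by PL/(AE) and the spring stretches by P/k; together these equal δ_free.
So P = δ_free / [L/(AE) + 1/k] = 0.2267 / [ 1275/(260×142×10³) + 1/(15×10³) ].
P = 0.2267 / 0.0001012 = 2240 N.

P ≈ 2.24 kN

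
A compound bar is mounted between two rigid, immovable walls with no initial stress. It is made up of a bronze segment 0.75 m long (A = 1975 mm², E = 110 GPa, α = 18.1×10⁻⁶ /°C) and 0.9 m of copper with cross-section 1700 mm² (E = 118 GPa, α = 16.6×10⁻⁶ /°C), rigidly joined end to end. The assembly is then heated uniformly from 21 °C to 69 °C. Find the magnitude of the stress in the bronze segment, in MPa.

σ ≈ 87.3 MPa (compressive)

Free thermal expansion of the whole bar: Σ αᵢΔT Lᵢ = 18.1×10⁻⁶×48×750 + 16.6×10⁻⁶×48×900 = 1.369 mm.
Since the ends are fixed, an axial force P builds up, equal in every segment, with P · Σ Lᵢ/(AᵢEᵢ) = δ_free.
Σ Lᵢ/(AᵢEᵢ) = 750/(1975×110×10³) + 900/(1700×118×10³) = 7.939×10⁻⁶ mm/N.
Hence P = δ_free / Σ(L/AE) = 1.369/7.939×10⁻⁶ = 172.4 kN (compressive).
σ_{bronze} = P / A = 172400 / 1975 = 87.3 MPa.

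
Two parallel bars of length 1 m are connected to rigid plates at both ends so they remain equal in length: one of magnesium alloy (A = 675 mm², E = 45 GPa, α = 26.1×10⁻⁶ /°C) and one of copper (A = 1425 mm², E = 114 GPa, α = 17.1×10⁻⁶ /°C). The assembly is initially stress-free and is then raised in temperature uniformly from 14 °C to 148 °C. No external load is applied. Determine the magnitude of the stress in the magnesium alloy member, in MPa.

Both members must finish at the same length. With the larger α, the magnesium alloy tends to over-expand; the plates restrain it, putting the magnesium alloy in compression and the copper in tension. With no external load the two internal forces are equal and opposite, magnitude P.
Equating the net (thermal + elastic) strains gives |α₁ − α₂|·ΔT = P·[1/(A₁E₁) + 1/(A₂E₂)].
|α₁ − α₂|·ΔT = 9×10⁻⁶ × 134 = 0.001206.
1/(A₁E₁) + 1/(A₂E₂) = 1/(675×45×10³) + 1/(1425×114×10³) = 3.908×10⁻⁸ N⁻¹.
So P = 0.001206 / 3.908×10⁻⁸ = 30.86 kN.
σ_{magnesium alloy} = P/A₁ = 30860/675 = 45.72 MPa, compressive.

σ ≈ 45.7 MPa (compressive)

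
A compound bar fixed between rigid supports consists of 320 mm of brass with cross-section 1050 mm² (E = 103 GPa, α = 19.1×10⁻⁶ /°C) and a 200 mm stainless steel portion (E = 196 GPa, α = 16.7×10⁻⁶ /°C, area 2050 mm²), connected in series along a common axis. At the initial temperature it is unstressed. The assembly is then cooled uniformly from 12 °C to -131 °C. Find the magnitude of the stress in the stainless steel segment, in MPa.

If the supports were absent, the total length change would be Σ αᵢΔT Lᵢ = 19.1×10⁻⁶×143×320 + 16.7×10⁻⁶×143×200 = 1.352 mm.
The rigid supports impose zero overall length change; the single axial force P common to all segments must satisfy P Σ Lᵢ/(AᵢEᵢ) = δ_free.
The series flexibility is Σ Lᵢ/(AᵢEᵢ) = 320/(1050×103×10³) + 200/(2050×196×10³) = 3.457×10⁻⁶ mm/N.
Hence P = δ_free / Σ(L/AE) = 1.352/3.457×10⁻⁶ = 391 kN (tensile).
σ_{stainless steel} = P / A = 391000 / 2050 = 190.7 MPa.

σ ≈ 191 MPa (tensile)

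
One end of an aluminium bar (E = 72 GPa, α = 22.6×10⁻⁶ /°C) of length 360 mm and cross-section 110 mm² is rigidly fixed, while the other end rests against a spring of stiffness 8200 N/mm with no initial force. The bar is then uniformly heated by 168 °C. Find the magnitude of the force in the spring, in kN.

Free thermal expansion: δ_free = αΔT L = 22.6×10⁻⁶ × 168 × 360 = 1.367 mm.
With a force P in the spring, the elastic change of the bar is PL/(AE) and that of the spring is P/k; compatibility requires their sum to equal δ_free.
P [ L/(AE) + 1/k ] = δ_free → P [ 360/(110×72×10³) + 1/(8200) ] = 1.367.
P = 1.367 / 0.0001674 = 8165 N.

P ≈ 8.16 kN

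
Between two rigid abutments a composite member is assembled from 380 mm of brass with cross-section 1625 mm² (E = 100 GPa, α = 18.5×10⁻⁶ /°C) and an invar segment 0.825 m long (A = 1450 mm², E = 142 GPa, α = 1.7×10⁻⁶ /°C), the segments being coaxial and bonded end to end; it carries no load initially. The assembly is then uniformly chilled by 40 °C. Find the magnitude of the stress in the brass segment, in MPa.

Free thermal contraction of the whole bar: Σ αᵢΔT Lᵢ = 18.5×10⁻⁶×40×380 + 1.7×10⁻⁶×40×825 = 0.3373 mm.
Since the ends are fixed, an axial force P builds up, equal in every segment, with P · Σ Lᵢ/(AᵢEᵢ) = δ_free.
Σ Lᵢ/(AᵢEᵢ) = 380/(1625×100×10³) + 825/(1450×142×10³) = 6.345×10⁻⁶ mm/N.
P = 0.3373 / 6.345×10⁻⁶ = 53160 N = 53.16 kN, tensile.
σ_{brass} = P / A = 53160 / 1625 = 32.71 MPa.

σ ≈ 32.7 MPa (tensile)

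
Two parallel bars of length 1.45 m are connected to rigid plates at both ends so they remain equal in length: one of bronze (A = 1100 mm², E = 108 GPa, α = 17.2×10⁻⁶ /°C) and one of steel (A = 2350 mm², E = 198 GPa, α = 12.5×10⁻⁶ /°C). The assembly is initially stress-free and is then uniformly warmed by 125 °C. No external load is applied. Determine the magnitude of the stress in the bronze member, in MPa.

σ ≈ 50.5 MPa (compressive)

Equilibrium of a rigid end plate with no external load gives equal and opposite internal forces ±P in the two members. Since α_{bronze} > α_{steel}, heating drives the bronze into compression and the steel into tension.
Setting the final lengths equal and cancelling L: (α₁ − α₂)ΔT = P/(A₁E₁) + P/(A₂E₂).
|α₁ − α₂|·ΔT = 4.7×10⁻⁶ × 125 = 0.0005875.
1/(A₁E₁) + 1/(A₂E₂) = 1/(1100×108×10³) + 1/(2350×198×10³) = 1.057×10⁻⁸ N⁻¹.
P = 0.0005875 / 1.057×10⁻⁸ = 55600 N = 55.6 kN.
σ_{bronze} = P/A₁ = 55600/1100 = 50.54 MPa, compressive.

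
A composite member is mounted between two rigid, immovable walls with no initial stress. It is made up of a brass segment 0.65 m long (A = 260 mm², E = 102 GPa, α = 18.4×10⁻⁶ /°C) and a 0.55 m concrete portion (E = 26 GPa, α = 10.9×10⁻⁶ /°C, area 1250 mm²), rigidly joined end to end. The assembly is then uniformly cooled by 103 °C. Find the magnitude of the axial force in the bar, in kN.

With the walls removed the bar would change length by δ_free = Σ αᵢΔT Lᵢ = 18.4×10⁻⁶×103×650 + 10.9×10⁻⁶×103×550 = 1.849 mm.
The rigid supports impose zero overall length change; the single axial force P common to all segments must satisfy P Σ Lᵢ/(AᵢEᵢ) = δ_free.
Σ Lᵢ/(AᵢEᵢ) = 650/(260×102×10³) + 550/(1250×26×10³) = 4.143×10⁻⁵ mm/N.
Hence P = δ_free / Σ(L/AE) = 1.849/4.143×10⁻⁵ = 44.64 kN (tensile).

P ≈ 44.6 kN (tensile)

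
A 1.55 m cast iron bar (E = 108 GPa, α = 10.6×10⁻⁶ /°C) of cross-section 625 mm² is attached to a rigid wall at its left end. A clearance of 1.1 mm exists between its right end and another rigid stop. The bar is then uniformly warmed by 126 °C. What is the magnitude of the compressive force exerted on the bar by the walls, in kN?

P ≈ 42.2 kN

Unrestrained expansion: δ_free = αΔT L = 10.6×10⁻⁶ × 126 × 1550 = 2.07 mm.
This exceeds the 1.1 mm gap, so the wall pushes back. The portion of expansion that must be recovered elastically is δ_free − gap = 2.07 − 1.1 = 0.9702 mm.
So σ = E(δ_free − g)/L = 108×10³ × 0.9702/1550 = 67.6 MPa.
Force on the wall = σA = 67.6 × 625 mm² = 42.25 kN.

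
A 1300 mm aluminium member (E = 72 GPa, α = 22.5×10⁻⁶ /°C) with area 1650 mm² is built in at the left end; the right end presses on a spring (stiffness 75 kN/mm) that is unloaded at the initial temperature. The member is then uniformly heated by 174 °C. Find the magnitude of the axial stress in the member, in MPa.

σ ≈ 127 MPa (compressive)

If the spring were absent the member would lengthen by αΔT L = 22.5×10⁻⁶ × 174 × 1300 = 5.09 mm.
With a force P in the spring, the elastic change of the member is PL/(AE) and that of the spring is P/k; compatibility requires their sum to equal δ_free.
So P = δ_free / [L/(AE) + 1/k] = 5.09 / [ 1300/(1650×72×10³) + 1/(75×10³) ].
P = 5.09 / 2.428×10⁻⁵ = 209700 N.
σ = P/A = 209700/1650 = 127.1 MPa.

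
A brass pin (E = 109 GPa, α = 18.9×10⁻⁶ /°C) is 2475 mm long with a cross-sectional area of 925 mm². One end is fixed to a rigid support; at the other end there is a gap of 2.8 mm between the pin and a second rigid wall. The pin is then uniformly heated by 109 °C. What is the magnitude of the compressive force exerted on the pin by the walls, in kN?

P ≈ 93.6 kN

Unrestrained expansion: δ_free = αΔT L = 18.9×10⁻⁶ × 109 × 2475 = 5.099 mm.
After closing the 2.8 mm clearance, 5.099 − 2.8 = 2.299 mm of expansion remains to be suppressed by the wall.
That suppressed elongation corresponds to σ = E·Δ/L = 109×10³ × 2.299/2475 = 101.2 MPa.
P = σA = 101.2 × 925 = 93.64 kN.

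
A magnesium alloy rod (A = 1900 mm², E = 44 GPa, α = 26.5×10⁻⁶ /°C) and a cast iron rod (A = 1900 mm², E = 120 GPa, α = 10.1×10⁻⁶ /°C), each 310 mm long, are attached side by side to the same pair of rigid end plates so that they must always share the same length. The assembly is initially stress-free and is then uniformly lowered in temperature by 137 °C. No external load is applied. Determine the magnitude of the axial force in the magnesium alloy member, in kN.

Equilibrium of a rigid end plate with no external load gives equal and opposite internal forces ±P in the two members. Since α_{magnesium alloy} > α_{cast iron}, cooling drives the magnesium alloy into tension and the cast iron into compression.
Compatibility of the two members (thermal + elastic change equal): (α₁ − α₂)ΔT = P·[1/(A₁E₁) + 1/(A₂E₂)].
|α₁ − α₂|·ΔT = 16.4×10⁻⁶ × 137 = 0.002247.
1/(A₁E₁) + 1/(A₂E₂) = 1/(1900×44×10³) + 1/(1900×120×10³) = 1.635×10⁻⁸ N⁻¹.
So P = 0.002247 / 1.635×10⁻⁸ = 137.4 kN.

P ≈ 137 kN (tensile in the magnesium alloy)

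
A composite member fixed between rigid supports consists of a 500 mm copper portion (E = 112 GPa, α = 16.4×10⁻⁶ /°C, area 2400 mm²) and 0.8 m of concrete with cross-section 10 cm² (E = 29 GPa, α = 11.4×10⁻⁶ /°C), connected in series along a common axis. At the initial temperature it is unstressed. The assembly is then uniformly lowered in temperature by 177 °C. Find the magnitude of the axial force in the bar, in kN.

P ≈ 104 kN (tensile)

Free thermal contraction of the whole bar: Σ αᵢΔT Lᵢ = 16.4×10⁻⁶×177×500 + 11.4×10⁻⁶×177×800 = 3.066 mm.
The rigid supports impose zero overall length change; the single axial force P common to all segments must satisfy P Σ Lᵢ/(AᵢEᵢ) = δ_free.
The series flexibility is Σ Lᵢ/(AᵢEᵢ) = 500/(2400×112×10³) + 800/(1000×29×10³) = 2.945×10⁻⁵ mm/N.
So P = 3.066 / 2.945×10⁻⁵ = 104.1 kN, tensile.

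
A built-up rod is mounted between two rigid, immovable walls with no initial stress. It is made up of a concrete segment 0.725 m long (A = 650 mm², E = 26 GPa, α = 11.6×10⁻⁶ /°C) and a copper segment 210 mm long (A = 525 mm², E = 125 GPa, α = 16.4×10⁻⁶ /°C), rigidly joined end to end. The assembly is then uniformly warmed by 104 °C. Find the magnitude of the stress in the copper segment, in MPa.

σ ≈ 50.9 MPa (compressive)

Free thermal expansion of the whole bar: Σ αᵢΔT Lᵢ = 11.6×10⁻⁶×104×725 + 16.4×10⁻⁶×104×210 = 1.233 mm.
Since the ends are fixed, an axial force P builds up, equal in every segment, with P · Σ Lᵢ/(AᵢEᵢ) = δ_free.
Σ Lᵢ/(AᵢEᵢ) = 725/(650×26×10³) + 210/(525×125×10³) = 4.61×10⁻⁵ mm/N.
Hence P = δ_free / Σ(L/AE) = 1.233/4.61×10⁻⁵ = 26.74 kN (compressive).
σ_{copper} = P / A = 26740 / 525 = 50.94 MPa.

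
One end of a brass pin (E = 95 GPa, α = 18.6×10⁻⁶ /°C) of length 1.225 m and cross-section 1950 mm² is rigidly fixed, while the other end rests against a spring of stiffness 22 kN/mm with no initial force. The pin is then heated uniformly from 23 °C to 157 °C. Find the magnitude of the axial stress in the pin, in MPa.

σ ≈ 30.1 MPa (compressive)

If the spring were absent the pin would lengthen by αΔT L = 18.6×10⁻⁶ × 134 × 1225 = 3.053 mm.
With a force P in the spring, the elastic change of the pin is PL/(AE) and that of the spring is P/k; compatibility requires their sum to equal δ_free.
So P = δ_free / [L/(AE) + 1/k] = 3.053 / [ 1225/(1950×95×10³) + 1/(22×10³) ].
P = 3.053 / 5.207×10⁻⁵ = 58640 N.
σ = P/A = 58640/1950 = 30.07 MPa.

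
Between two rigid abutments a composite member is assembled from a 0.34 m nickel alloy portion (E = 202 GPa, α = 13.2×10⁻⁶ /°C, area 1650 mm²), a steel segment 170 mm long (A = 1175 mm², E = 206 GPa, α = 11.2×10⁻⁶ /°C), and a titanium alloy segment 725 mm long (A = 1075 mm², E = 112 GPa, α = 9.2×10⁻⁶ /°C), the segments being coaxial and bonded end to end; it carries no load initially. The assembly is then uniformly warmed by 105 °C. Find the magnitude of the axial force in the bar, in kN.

With the walls removed the bar would change length by δ_free = Σ αᵢΔT Lᵢ = 13.2×10⁻⁶×105×340 + 11.2×10⁻⁶×105×170 + 9.2×10⁻⁶×105×725 = 1.372 mm.
The walls prevent any net length change, so an axial force P (same in every segment) develops. Compatibility: P · Σ Lᵢ/(AᵢEᵢ) = δ_free.
The series flexibility is Σ Lᵢ/(AᵢEᵢ) = 340/(1650×202×10³) + 170/(1175×206×10³) + 725/(1075×112×10³) = 7.744×10⁻⁶ mm/N.
So P = 1.372 / 7.744×10⁻⁶ = 177.1 kN, compressive.

P ≈ 177 kN (compressive)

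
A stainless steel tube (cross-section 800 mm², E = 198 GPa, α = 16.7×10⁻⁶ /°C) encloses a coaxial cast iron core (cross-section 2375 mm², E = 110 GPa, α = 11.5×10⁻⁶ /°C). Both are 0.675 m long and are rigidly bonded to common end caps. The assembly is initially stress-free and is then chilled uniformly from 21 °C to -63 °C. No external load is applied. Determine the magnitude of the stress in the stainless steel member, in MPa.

σ ≈ 53.8 MPa (tensile)

Equilibrium of a rigid end plate with no external load gives equal and opposite internal forces ±P in the two members. Since α_{stainless steel} > α_{cast iron}, cooling drives the stainless steel into tension and the cast iron into compression.
Setting the final lengths equal and cancelling L: (α₁ − α₂)ΔT = P/(A₁E₁) + P/(A₂E₂).
|α₁ − α₂|·ΔT = 5.2×10⁻⁶ × 84 = 0.0004368.
1/(A₁E₁) + 1/(A₂E₂) = 1/(800×198×10³) + 1/(2375×110×10³) = 1.014×10⁻⁸ N⁻¹.
So P = 0.0004368 / 1.014×10⁻⁸ = 43.07 kN.
σ_{stainless steel} = P/A₁ = 43070/800 = 53.84 MPa, tensile.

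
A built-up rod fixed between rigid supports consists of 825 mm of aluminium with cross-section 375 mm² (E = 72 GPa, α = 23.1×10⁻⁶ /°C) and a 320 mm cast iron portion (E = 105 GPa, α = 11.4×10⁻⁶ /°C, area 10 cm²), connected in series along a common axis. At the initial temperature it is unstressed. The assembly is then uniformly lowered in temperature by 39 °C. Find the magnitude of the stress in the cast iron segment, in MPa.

With the walls removed the bar would change length by δ_free = Σ αᵢΔT Lᵢ = 23.1×10⁻⁶×39×825 + 11.4×10⁻⁶×39×320 = 0.8855 mm.
The walls prevent any net length change, so an axial force P (same in every segment) develops. Compatibility: P · Σ Lᵢ/(AᵢEᵢ) = δ_free.
Σ Lᵢ/(AᵢEᵢ) = 825/(375×72×10³) + 320/(1000×105×10³) = 3.36×10⁻⁵ mm/N.
P = 0.8855 / 3.36×10⁻⁵ = 26350 N = 26.35 kN, tensile.
σ_{cast iron} = P / A = 26350 / 1000 = 26.35 MPa.

σ ≈ 26.4 MPa (tensile)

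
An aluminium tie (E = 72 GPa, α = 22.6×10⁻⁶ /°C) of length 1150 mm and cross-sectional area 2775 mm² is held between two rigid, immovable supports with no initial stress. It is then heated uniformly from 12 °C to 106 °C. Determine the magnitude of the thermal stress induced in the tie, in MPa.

σ ≈ 153 MPa (compressive)

The supports are rigid, so the total axial strain is zero. The restrained thermal strain is ε = αΔT = 22.6×10⁻⁶ × 94 = 2124.4×10⁻⁶.
Hence σ = E·αΔT = 72×10³ × 2124.4×10⁻⁶ = 153 MPa, compressive.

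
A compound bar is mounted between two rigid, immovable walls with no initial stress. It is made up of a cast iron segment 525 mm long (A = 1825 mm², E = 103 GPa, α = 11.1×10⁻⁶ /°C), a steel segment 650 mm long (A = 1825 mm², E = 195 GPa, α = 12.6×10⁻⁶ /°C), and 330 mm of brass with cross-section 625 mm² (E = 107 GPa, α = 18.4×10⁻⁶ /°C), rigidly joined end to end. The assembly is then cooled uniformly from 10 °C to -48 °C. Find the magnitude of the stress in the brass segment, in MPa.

Free thermal contraction of the whole bar: Σ αᵢΔT Lᵢ = 11.1×10⁻⁶×58×525 + 12.6×10⁻⁶×58×650 + 18.4×10⁻⁶×58×330 = 1.165 mm.
Since the ends are fixed, an axial force P builds up, equal in every segment, with P · Σ Lᵢ/(AᵢEᵢ) = δ_free.
Σ Lᵢ/(AᵢEᵢ) = 525/(1825×103×10³) + 650/(1825×195×10³) + 330/(625×107×10³) = 9.554×10⁻⁶ mm/N.
So P = 1.165 / 9.554×10⁻⁶ = 122 kN, tensile.
σ_{brass} = P / A = 122000 / 625 = 195.1 MPa.

σ ≈ 195 MPa (tensile)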